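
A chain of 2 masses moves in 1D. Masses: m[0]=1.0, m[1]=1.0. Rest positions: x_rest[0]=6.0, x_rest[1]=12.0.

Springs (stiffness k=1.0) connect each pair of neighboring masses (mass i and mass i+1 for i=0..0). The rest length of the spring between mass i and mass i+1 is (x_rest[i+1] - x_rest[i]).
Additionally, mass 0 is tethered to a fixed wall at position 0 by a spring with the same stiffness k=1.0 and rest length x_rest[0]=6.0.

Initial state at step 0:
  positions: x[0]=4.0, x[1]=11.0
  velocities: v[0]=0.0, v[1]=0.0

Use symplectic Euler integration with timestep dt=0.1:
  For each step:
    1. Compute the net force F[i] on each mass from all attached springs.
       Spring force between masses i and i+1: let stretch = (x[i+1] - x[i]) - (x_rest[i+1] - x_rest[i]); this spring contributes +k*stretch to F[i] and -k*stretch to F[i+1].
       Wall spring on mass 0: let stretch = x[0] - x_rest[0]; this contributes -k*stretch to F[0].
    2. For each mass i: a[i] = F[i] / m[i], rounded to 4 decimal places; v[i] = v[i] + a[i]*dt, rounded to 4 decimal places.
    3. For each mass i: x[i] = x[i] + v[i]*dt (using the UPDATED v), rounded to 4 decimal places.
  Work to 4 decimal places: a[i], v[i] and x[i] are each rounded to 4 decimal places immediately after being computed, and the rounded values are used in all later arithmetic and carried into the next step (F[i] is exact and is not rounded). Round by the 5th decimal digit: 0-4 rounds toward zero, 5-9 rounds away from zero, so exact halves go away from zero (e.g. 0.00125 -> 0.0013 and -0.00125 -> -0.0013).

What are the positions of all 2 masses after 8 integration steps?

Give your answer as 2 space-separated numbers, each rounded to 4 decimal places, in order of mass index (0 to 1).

Answer: 4.9411 10.7190

Derivation:
Step 0: x=[4.0000 11.0000] v=[0.0000 0.0000]
Step 1: x=[4.0300 10.9900] v=[0.3000 -0.1000]
Step 2: x=[4.0893 10.9704] v=[0.5930 -0.1960]
Step 3: x=[4.1765 10.9420] v=[0.8722 -0.2841]
Step 4: x=[4.2896 10.9059] v=[1.1311 -0.3607]
Step 5: x=[4.4260 10.8637] v=[1.3638 -0.4223]
Step 6: x=[4.5825 10.8171] v=[1.5650 -0.4661]
Step 7: x=[4.7555 10.7681] v=[1.7302 -0.4896]
Step 8: x=[4.9411 10.7190] v=[1.8559 -0.4909]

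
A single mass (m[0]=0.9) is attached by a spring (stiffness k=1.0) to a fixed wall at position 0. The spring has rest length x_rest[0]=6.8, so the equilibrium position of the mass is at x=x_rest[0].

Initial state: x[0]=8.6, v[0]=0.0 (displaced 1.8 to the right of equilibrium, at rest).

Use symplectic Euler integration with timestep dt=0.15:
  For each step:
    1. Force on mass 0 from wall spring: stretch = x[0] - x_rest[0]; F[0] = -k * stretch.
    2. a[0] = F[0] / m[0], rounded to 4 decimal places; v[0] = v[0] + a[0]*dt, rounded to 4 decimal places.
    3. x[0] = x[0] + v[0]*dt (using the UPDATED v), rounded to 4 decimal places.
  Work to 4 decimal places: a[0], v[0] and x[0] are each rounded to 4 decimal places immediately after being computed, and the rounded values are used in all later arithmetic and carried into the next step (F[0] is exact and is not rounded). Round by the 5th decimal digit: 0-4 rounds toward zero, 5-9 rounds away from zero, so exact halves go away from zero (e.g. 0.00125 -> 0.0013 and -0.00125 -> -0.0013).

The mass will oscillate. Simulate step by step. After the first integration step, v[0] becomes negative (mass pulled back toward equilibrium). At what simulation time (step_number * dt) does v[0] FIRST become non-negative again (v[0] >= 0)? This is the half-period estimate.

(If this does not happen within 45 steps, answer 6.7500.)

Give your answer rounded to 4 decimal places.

Answer: 3.0000

Derivation:
Step 0: x=[8.6000] v=[0.0000]
Step 1: x=[8.5550] v=[-0.3000]
Step 2: x=[8.4661] v=[-0.5925]
Step 3: x=[8.3356] v=[-0.8702]
Step 4: x=[8.1667] v=[-1.1261]
Step 5: x=[7.9636] v=[-1.3539]
Step 6: x=[7.7314] v=[-1.5478]
Step 7: x=[7.4760] v=[-1.7030]
Step 8: x=[7.2036] v=[-1.8157]
Step 9: x=[6.9212] v=[-1.8830]
Step 10: x=[6.6357] v=[-1.9032]
Step 11: x=[6.3543] v=[-1.8758]
Step 12: x=[6.0841] v=[-1.8015]
Step 13: x=[5.8318] v=[-1.6822]
Step 14: x=[5.6037] v=[-1.5208]
Step 15: x=[5.4055] v=[-1.3214]
Step 16: x=[5.2422] v=[-1.0890]
Step 17: x=[5.1178] v=[-0.8294]
Step 18: x=[5.0355] v=[-0.5490]
Step 19: x=[4.9973] v=[-0.2549]
Step 20: x=[5.0041] v=[0.0456]
First v>=0 after going negative at step 20, time=3.0000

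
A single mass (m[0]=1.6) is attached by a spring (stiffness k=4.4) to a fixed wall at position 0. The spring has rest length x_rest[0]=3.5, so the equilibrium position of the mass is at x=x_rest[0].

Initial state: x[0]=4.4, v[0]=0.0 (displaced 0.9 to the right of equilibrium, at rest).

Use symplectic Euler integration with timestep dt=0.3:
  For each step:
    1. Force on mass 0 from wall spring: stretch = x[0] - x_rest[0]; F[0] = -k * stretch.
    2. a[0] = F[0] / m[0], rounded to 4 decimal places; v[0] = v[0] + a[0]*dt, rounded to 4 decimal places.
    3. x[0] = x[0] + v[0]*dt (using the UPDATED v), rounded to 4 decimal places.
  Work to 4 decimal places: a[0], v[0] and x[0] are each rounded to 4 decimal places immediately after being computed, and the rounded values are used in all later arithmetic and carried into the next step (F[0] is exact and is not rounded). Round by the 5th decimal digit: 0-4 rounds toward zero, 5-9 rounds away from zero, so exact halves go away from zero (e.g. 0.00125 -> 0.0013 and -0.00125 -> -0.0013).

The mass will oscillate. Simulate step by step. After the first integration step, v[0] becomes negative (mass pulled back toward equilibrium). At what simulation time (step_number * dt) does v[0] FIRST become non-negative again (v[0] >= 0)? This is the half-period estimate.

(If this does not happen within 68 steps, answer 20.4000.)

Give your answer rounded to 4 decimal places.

Step 0: x=[4.4000] v=[0.0000]
Step 1: x=[4.1773] v=[-0.7425]
Step 2: x=[3.7869] v=[-1.3013]
Step 3: x=[3.3255] v=[-1.5380]
Step 4: x=[2.9073] v=[-1.3940]
Step 5: x=[2.6358] v=[-0.9050]
Step 6: x=[2.5782] v=[-0.1920]
Step 7: x=[2.7488] v=[0.5685]
First v>=0 after going negative at step 7, time=2.1000

Answer: 2.1000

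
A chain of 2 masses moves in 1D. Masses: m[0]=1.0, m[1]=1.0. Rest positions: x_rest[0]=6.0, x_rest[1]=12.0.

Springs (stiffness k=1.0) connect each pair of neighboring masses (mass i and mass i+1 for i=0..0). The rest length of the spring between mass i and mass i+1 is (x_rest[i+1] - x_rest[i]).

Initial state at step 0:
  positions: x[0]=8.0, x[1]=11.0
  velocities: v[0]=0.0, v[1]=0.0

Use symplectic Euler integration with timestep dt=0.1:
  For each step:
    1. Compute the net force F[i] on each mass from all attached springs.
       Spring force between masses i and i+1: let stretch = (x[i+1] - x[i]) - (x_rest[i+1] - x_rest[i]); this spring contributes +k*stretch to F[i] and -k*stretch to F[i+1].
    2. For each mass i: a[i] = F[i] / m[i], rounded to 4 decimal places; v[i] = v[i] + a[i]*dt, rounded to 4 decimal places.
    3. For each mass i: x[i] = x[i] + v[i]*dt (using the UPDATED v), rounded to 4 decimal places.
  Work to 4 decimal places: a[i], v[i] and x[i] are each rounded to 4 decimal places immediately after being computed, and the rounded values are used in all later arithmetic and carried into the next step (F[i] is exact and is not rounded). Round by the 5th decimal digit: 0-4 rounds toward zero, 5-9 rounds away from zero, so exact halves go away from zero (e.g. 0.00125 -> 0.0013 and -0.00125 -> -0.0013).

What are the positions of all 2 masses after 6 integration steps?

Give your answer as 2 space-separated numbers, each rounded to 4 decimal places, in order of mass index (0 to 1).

Step 0: x=[8.0000 11.0000] v=[0.0000 0.0000]
Step 1: x=[7.9700 11.0300] v=[-0.3000 0.3000]
Step 2: x=[7.9106 11.0894] v=[-0.5940 0.5940]
Step 3: x=[7.8230 11.1770] v=[-0.8761 0.8761]
Step 4: x=[7.7089 11.2911] v=[-1.1407 1.1407]
Step 5: x=[7.5707 11.4294] v=[-1.3825 1.3825]
Step 6: x=[7.4110 11.5891] v=[-1.5966 1.5966]

Answer: 7.4110 11.5891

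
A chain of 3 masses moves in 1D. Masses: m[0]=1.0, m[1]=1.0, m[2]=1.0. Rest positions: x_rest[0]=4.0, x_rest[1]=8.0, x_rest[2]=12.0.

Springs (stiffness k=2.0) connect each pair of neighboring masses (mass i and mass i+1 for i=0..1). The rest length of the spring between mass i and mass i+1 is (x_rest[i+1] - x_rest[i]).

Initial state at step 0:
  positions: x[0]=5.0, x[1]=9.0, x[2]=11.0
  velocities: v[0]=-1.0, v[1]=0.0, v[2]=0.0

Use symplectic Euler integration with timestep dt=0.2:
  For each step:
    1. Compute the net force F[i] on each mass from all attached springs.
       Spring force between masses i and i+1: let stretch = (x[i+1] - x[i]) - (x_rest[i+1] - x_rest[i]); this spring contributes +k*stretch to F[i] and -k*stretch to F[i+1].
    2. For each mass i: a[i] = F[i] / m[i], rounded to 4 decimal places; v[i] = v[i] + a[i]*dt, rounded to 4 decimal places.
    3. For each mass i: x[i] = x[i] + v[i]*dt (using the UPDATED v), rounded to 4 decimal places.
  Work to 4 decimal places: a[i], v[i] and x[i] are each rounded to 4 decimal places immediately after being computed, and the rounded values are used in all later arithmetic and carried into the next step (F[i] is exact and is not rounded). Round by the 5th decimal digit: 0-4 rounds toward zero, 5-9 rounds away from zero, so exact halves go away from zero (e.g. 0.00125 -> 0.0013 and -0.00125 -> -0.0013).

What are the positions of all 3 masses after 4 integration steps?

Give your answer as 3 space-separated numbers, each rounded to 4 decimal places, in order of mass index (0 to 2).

Answer: 4.1807 7.7758 12.2434

Derivation:
Step 0: x=[5.0000 9.0000 11.0000] v=[-1.0000 0.0000 0.0000]
Step 1: x=[4.8000 8.8400 11.1600] v=[-1.0000 -0.8000 0.8000]
Step 2: x=[4.6032 8.5424 11.4544] v=[-0.9840 -1.4880 1.4720]
Step 3: x=[4.4015 8.1626 11.8358] v=[-1.0083 -1.8989 1.9072]
Step 4: x=[4.1807 7.7758 12.2434] v=[-1.1039 -1.9341 2.0379]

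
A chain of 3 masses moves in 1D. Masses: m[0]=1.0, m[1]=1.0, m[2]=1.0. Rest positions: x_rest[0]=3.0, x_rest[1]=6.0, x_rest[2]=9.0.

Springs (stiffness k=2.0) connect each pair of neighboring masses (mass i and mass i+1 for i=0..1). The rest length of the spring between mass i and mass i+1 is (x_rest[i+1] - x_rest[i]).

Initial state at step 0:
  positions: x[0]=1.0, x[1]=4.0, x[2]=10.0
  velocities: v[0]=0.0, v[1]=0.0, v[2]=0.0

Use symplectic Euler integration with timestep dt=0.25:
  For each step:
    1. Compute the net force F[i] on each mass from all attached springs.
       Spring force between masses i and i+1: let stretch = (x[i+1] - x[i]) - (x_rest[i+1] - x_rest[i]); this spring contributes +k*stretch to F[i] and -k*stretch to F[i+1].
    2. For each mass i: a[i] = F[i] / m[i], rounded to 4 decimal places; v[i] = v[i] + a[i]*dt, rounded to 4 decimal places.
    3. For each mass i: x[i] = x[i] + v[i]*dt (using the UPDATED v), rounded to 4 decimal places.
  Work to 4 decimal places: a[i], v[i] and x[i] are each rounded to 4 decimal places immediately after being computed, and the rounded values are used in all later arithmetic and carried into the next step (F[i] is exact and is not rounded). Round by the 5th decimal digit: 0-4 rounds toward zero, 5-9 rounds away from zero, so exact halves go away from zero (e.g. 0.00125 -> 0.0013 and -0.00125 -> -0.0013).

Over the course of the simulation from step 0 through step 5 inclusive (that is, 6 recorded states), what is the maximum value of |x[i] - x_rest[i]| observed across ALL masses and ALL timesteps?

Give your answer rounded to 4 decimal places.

Answer: 2.0754

Derivation:
Step 0: x=[1.0000 4.0000 10.0000] v=[0.0000 0.0000 0.0000]
Step 1: x=[1.0000 4.3750 9.6250] v=[0.0000 1.5000 -1.5000]
Step 2: x=[1.0469 4.9844 8.9688] v=[0.1875 2.4375 -2.6250]
Step 3: x=[1.2110 5.5997 8.1895] v=[0.6563 2.4610 -3.1172]
Step 4: x=[1.5487 5.9901 7.4615] v=[1.3507 1.5616 -2.9121]
Step 5: x=[2.0666 6.0093 6.9246] v=[2.0714 0.0766 -2.1478]
Max displacement = 2.0754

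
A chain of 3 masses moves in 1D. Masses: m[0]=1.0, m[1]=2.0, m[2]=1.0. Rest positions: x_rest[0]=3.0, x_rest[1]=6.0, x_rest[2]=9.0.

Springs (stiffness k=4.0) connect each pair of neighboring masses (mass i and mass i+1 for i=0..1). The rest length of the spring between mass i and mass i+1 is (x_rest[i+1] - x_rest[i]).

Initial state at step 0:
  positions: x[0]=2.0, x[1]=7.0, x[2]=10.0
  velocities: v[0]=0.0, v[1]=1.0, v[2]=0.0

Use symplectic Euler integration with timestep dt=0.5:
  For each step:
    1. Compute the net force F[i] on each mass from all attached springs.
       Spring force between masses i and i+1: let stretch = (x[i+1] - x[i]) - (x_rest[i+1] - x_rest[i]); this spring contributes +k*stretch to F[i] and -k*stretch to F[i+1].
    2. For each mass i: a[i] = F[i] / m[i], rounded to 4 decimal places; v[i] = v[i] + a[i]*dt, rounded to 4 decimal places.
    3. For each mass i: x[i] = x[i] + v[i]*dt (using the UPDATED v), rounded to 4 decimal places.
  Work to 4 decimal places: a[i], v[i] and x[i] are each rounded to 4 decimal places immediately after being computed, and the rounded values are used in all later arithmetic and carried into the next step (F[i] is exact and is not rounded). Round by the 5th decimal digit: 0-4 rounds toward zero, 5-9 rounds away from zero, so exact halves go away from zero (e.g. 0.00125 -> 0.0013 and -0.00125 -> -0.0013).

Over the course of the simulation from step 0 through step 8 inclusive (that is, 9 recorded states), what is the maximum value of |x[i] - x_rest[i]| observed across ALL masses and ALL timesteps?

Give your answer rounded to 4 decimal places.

Step 0: x=[2.0000 7.0000 10.0000] v=[0.0000 1.0000 0.0000]
Step 1: x=[4.0000 6.5000 10.0000] v=[4.0000 -1.0000 0.0000]
Step 2: x=[5.5000 6.5000 9.5000] v=[3.0000 0.0000 -1.0000]
Step 3: x=[5.0000 7.5000 9.0000] v=[-1.0000 2.0000 -1.0000]
Step 4: x=[4.0000 8.0000 10.0000] v=[-2.0000 1.0000 2.0000]
Step 5: x=[4.0000 7.5000 12.0000] v=[0.0000 -1.0000 4.0000]
Step 6: x=[4.5000 7.5000 12.5000] v=[1.0000 0.0000 1.0000]
Step 7: x=[5.0000 8.5000 11.0000] v=[1.0000 2.0000 -3.0000]
Step 8: x=[6.0000 9.0000 10.0000] v=[2.0000 1.0000 -2.0000]
Max displacement = 3.5000

Answer: 3.5000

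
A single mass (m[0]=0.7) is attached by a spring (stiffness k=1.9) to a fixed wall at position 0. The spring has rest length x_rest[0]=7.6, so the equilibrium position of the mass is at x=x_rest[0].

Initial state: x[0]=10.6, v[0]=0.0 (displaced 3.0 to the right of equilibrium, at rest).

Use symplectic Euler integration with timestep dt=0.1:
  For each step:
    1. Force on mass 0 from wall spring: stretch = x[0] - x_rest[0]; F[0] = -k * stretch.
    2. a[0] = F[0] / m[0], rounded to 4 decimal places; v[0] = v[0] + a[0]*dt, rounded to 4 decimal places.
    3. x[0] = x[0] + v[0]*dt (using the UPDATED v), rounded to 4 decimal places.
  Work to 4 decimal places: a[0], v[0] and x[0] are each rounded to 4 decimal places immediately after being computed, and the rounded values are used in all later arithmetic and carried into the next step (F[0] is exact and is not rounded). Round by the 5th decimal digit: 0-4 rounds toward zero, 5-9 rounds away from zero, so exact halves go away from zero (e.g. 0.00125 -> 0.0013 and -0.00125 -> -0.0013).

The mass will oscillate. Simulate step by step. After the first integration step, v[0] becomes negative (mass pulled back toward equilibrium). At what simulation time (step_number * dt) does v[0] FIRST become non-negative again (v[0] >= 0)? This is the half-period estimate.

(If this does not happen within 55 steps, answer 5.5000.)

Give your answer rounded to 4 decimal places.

Answer: 2.0000

Derivation:
Step 0: x=[10.6000] v=[0.0000]
Step 1: x=[10.5186] v=[-0.8143]
Step 2: x=[10.3580] v=[-1.6065]
Step 3: x=[10.1225] v=[-2.3551]
Step 4: x=[9.8185] v=[-3.0398]
Step 5: x=[9.4543] v=[-3.6420]
Step 6: x=[9.0398] v=[-4.1453]
Step 7: x=[8.5862] v=[-4.5361]
Step 8: x=[8.1058] v=[-4.8038]
Step 9: x=[7.6117] v=[-4.9411]
Step 10: x=[7.1173] v=[-4.9443]
Step 11: x=[6.6360] v=[-4.8133]
Step 12: x=[6.1808] v=[-4.5516]
Step 13: x=[5.7642] v=[-4.1664]
Step 14: x=[5.3974] v=[-3.6681]
Step 15: x=[5.0904] v=[-3.0703]
Step 16: x=[4.8515] v=[-2.3891]
Step 17: x=[4.6872] v=[-1.6431]
Step 18: x=[4.6020] v=[-0.8525]
Step 19: x=[4.5981] v=[-0.0388]
Step 20: x=[4.6757] v=[0.7760]
First v>=0 after going negative at step 20, time=2.0000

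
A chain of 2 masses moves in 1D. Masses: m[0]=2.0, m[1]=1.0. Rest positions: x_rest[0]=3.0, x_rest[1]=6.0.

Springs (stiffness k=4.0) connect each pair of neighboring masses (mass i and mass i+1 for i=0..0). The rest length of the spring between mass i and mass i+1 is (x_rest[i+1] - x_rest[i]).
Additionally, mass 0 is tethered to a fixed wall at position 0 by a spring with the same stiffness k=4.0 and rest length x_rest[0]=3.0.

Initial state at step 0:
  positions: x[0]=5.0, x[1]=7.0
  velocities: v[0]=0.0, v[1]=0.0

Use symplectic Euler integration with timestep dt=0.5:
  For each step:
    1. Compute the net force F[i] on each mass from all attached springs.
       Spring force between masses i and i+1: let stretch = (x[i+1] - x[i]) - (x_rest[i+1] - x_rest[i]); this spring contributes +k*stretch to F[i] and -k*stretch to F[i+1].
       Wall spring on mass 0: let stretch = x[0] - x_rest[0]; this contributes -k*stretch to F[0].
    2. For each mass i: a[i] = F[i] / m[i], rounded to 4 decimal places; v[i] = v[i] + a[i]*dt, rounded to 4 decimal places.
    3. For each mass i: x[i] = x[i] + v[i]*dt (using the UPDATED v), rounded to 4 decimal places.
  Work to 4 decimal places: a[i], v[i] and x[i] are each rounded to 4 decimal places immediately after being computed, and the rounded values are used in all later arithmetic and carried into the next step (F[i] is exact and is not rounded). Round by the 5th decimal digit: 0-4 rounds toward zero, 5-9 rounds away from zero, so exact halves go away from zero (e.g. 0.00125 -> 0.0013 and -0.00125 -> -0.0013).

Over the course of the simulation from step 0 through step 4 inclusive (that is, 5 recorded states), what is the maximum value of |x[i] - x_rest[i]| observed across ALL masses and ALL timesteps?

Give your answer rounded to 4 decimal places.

Step 0: x=[5.0000 7.0000] v=[0.0000 0.0000]
Step 1: x=[3.5000 8.0000] v=[-3.0000 2.0000]
Step 2: x=[2.5000 7.5000] v=[-2.0000 -1.0000]
Step 3: x=[2.7500 5.0000] v=[0.5000 -5.0000]
Step 4: x=[2.7500 3.2500] v=[0.0000 -3.5000]
Max displacement = 2.7500

Answer: 2.7500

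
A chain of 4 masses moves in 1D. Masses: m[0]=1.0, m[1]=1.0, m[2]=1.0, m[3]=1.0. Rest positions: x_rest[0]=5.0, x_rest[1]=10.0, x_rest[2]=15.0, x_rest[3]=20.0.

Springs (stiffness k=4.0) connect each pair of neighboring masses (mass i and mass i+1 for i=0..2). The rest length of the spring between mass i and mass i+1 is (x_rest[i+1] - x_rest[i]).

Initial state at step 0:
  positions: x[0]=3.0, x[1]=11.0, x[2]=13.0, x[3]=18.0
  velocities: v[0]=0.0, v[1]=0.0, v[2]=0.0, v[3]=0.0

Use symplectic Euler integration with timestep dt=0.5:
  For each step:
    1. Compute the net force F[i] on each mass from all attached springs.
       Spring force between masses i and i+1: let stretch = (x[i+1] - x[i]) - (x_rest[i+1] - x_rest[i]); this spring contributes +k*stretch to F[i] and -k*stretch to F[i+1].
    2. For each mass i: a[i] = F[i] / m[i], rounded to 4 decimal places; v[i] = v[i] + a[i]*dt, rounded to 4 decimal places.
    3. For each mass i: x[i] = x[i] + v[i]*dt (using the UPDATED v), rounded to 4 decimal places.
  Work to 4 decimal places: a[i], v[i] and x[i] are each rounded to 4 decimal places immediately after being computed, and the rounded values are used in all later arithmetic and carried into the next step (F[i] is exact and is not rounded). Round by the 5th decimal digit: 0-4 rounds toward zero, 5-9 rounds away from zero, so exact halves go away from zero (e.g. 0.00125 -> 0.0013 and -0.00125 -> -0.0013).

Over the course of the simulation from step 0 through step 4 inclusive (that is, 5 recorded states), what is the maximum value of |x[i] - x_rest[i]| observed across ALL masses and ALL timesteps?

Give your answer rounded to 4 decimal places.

Step 0: x=[3.0000 11.0000 13.0000 18.0000] v=[0.0000 0.0000 0.0000 0.0000]
Step 1: x=[6.0000 5.0000 16.0000 18.0000] v=[6.0000 -12.0000 6.0000 0.0000]
Step 2: x=[3.0000 11.0000 10.0000 21.0000] v=[-6.0000 12.0000 -12.0000 6.0000]
Step 3: x=[3.0000 8.0000 16.0000 18.0000] v=[0.0000 -6.0000 12.0000 -6.0000]
Step 4: x=[3.0000 8.0000 16.0000 18.0000] v=[0.0000 0.0000 0.0000 0.0000]
Max displacement = 5.0000

Answer: 5.0000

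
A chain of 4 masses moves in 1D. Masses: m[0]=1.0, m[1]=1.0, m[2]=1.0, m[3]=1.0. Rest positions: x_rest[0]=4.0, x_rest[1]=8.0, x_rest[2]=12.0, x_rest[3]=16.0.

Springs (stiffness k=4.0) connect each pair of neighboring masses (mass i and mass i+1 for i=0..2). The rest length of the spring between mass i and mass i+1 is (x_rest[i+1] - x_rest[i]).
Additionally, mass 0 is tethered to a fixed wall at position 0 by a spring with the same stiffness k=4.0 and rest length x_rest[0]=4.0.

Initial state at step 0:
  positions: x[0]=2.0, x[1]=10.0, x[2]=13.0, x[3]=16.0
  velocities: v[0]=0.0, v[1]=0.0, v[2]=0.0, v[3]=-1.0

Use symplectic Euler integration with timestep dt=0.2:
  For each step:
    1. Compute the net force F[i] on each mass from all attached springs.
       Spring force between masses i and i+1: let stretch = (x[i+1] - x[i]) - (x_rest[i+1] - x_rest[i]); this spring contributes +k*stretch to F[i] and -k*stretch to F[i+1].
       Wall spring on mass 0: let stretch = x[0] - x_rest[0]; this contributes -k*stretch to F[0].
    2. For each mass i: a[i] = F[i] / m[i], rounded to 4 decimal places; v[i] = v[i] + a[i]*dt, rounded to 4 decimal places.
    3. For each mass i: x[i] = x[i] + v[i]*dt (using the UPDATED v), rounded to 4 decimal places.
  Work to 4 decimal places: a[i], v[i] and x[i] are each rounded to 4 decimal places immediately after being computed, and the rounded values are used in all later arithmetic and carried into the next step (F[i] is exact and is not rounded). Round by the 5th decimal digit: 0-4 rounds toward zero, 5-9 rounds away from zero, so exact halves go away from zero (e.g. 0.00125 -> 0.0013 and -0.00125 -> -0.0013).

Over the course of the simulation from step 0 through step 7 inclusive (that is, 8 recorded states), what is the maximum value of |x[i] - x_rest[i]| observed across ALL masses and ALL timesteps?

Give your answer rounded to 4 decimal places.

Answer: 2.4045

Derivation:
Step 0: x=[2.0000 10.0000 13.0000 16.0000] v=[0.0000 0.0000 0.0000 -1.0000]
Step 1: x=[2.9600 9.2000 13.0000 15.9600] v=[4.8000 -4.0000 0.0000 -0.2000]
Step 2: x=[4.4448 8.0096 12.8656 16.0864] v=[7.4240 -5.9520 -0.6720 0.6320]
Step 3: x=[5.7888 7.0258 12.4696 16.3375] v=[6.7200 -4.9190 -1.9802 1.2554]
Step 4: x=[6.4045 6.7151 11.8214 16.6097] v=[3.0786 -1.5536 -3.2409 1.3611]
Step 5: x=[6.0452 7.1717 11.1223 16.7558] v=[-1.7965 2.2830 -3.4953 0.7305]
Step 6: x=[4.8989 8.0802 10.6925 16.6405] v=[-5.7315 4.5423 -2.1490 -0.5763]
Step 7: x=[3.4778 8.8976 10.7964 16.2136] v=[-7.1056 4.0871 0.5196 -2.1347]
Max displacement = 2.4045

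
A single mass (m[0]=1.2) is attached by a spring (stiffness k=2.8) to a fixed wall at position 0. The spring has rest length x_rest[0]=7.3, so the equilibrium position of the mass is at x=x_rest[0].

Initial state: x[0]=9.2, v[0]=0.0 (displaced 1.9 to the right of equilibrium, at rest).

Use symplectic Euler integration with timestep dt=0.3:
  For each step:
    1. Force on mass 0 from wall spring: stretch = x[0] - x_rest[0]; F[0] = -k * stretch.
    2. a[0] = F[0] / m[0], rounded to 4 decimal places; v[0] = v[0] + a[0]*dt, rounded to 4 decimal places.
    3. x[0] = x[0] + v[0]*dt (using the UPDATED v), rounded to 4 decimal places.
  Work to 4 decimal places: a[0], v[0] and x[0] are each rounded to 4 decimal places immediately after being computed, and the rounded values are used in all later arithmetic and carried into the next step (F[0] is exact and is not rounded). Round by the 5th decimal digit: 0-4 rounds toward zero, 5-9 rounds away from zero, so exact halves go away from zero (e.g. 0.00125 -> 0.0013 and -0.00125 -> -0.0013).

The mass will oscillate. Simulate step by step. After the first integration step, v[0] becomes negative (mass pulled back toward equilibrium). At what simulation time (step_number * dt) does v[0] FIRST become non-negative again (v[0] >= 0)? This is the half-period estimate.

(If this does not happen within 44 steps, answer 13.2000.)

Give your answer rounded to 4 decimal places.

Step 0: x=[9.2000] v=[0.0000]
Step 1: x=[8.8010] v=[-1.3300]
Step 2: x=[8.0868] v=[-2.3807]
Step 3: x=[7.2074] v=[-2.9315]
Step 4: x=[6.3474] v=[-2.8667]
Step 5: x=[5.6874] v=[-2.1999]
Step 6: x=[5.3661] v=[-1.0711]
Step 7: x=[5.4509] v=[0.2826]
First v>=0 after going negative at step 7, time=2.1000

Answer: 2.1000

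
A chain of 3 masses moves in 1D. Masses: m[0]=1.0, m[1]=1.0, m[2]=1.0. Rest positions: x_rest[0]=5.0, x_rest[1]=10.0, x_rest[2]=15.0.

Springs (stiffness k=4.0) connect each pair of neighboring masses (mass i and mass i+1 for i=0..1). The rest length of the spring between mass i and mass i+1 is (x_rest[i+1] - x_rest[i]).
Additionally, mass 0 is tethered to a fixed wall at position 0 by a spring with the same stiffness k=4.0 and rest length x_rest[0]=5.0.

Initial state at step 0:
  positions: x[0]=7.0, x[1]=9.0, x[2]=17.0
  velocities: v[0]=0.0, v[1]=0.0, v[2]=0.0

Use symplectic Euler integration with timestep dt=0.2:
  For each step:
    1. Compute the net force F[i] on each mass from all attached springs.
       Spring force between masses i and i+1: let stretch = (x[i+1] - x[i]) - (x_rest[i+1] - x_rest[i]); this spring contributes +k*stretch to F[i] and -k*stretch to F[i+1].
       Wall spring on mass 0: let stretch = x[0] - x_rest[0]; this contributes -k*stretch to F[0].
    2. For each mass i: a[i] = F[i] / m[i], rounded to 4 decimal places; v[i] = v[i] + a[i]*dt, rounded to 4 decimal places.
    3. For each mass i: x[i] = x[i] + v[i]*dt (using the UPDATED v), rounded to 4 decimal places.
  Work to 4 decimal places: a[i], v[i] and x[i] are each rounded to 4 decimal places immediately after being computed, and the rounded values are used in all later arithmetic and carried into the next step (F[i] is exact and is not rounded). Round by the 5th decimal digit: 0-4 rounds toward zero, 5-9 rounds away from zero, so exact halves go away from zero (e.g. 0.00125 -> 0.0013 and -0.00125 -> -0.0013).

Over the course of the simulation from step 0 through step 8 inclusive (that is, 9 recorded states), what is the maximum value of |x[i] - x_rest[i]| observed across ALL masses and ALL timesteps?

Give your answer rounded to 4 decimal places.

Step 0: x=[7.0000 9.0000 17.0000] v=[0.0000 0.0000 0.0000]
Step 1: x=[6.2000 9.9600 16.5200] v=[-4.0000 4.8000 -2.4000]
Step 2: x=[5.0096 11.3680 15.7904] v=[-5.9520 7.0400 -3.6480]
Step 3: x=[4.0350 12.4662 15.1532] v=[-4.8730 5.4912 -3.1859]
Step 4: x=[3.7638 12.6454 14.8861] v=[-1.3560 0.8958 -1.3355]
Step 5: x=[4.3114 11.7620 15.0605] v=[2.7382 -4.4169 0.8719]
Step 6: x=[5.3613 10.2143 15.5071] v=[5.2496 -7.7386 2.2331]
Step 7: x=[6.3299 8.7369 15.9069] v=[4.8430 -7.3868 1.9989]
Step 8: x=[6.6708 8.0216 15.9595] v=[1.7047 -3.5764 0.2629]
Max displacement = 2.6454

Answer: 2.6454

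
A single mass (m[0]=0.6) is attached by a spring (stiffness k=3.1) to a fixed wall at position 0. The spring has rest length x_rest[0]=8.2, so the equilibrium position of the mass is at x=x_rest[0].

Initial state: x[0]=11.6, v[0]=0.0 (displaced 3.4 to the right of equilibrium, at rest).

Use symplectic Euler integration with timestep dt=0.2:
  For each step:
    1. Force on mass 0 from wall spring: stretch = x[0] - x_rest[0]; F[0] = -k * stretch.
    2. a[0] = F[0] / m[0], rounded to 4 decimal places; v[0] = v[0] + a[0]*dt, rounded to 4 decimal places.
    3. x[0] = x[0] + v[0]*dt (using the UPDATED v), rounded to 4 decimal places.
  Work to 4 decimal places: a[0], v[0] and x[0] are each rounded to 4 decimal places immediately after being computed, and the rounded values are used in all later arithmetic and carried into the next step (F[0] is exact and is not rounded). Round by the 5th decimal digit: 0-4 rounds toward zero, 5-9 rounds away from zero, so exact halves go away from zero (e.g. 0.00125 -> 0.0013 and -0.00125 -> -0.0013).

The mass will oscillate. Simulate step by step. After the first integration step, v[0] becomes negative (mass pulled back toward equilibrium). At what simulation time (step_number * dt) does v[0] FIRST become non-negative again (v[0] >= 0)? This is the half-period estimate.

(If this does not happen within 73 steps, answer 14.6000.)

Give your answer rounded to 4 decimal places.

Step 0: x=[11.6000] v=[0.0000]
Step 1: x=[10.8973] v=[-3.5133]
Step 2: x=[9.6372] v=[-6.3005]
Step 3: x=[8.0801] v=[-7.7856]
Step 4: x=[6.5478] v=[-7.6617]
Step 5: x=[5.3569] v=[-5.9544]
Step 6: x=[4.7536] v=[-3.0165]
Step 7: x=[4.8626] v=[0.5448]
First v>=0 after going negative at step 7, time=1.4000

Answer: 1.4000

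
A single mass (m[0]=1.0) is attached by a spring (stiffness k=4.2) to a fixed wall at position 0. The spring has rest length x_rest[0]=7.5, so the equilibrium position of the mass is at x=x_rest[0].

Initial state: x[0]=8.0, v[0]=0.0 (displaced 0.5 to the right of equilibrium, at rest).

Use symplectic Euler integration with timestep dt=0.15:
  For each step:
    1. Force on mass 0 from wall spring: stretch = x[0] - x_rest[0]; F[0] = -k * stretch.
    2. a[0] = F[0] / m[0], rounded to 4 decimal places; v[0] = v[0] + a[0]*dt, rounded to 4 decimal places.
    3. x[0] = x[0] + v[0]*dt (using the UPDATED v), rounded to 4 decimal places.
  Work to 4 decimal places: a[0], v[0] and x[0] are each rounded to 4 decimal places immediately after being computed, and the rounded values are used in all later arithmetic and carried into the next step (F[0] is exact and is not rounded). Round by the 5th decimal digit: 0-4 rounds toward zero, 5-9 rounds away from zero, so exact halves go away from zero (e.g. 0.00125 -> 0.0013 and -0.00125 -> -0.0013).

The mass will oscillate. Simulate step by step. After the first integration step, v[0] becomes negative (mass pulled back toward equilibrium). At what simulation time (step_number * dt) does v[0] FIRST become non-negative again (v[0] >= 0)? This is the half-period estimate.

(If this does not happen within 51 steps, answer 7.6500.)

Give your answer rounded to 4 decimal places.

Step 0: x=[8.0000] v=[0.0000]
Step 1: x=[7.9528] v=[-0.3150]
Step 2: x=[7.8628] v=[-0.6003]
Step 3: x=[7.7385] v=[-0.8289]
Step 4: x=[7.5916] v=[-0.9792]
Step 5: x=[7.4361] v=[-1.0369]
Step 6: x=[7.2866] v=[-0.9966]
Step 7: x=[7.1573] v=[-0.8622]
Step 8: x=[7.0604] v=[-0.6463]
Step 9: x=[7.0050] v=[-0.3694]
Step 10: x=[6.9964] v=[-0.0576]
Step 11: x=[7.0354] v=[0.2597]
First v>=0 after going negative at step 11, time=1.6500

Answer: 1.6500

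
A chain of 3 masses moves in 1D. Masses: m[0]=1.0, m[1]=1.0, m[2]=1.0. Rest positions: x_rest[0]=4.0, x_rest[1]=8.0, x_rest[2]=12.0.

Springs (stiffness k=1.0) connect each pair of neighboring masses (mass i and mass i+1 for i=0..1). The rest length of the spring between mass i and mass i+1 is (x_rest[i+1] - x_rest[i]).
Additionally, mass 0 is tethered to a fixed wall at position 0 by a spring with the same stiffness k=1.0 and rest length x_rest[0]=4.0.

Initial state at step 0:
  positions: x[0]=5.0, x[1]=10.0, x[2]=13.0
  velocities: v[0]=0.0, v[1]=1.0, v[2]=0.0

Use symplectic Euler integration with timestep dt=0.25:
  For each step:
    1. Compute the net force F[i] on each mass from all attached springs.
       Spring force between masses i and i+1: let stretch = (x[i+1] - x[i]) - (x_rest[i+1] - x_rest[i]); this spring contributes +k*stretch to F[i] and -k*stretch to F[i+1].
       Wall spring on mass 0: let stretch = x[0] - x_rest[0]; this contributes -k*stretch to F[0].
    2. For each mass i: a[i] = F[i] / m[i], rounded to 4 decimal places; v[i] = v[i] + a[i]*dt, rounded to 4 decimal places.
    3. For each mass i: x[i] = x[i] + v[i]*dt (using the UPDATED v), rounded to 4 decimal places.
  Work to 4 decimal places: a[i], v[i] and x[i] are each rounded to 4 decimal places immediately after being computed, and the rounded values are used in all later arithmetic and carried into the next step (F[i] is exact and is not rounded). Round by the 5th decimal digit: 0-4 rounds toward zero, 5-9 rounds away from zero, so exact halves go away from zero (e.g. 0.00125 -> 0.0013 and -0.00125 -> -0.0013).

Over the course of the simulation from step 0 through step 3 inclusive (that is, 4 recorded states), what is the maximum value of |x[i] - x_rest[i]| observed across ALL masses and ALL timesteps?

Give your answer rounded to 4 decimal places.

Step 0: x=[5.0000 10.0000 13.0000] v=[0.0000 1.0000 0.0000]
Step 1: x=[5.0000 10.1250 13.0625] v=[0.0000 0.5000 0.2500]
Step 2: x=[5.0078 10.1133 13.1914] v=[0.0313 -0.0469 0.5156]
Step 3: x=[5.0217 9.9749 13.3779] v=[0.0557 -0.5538 0.7461]
Max displacement = 2.1250

Answer: 2.1250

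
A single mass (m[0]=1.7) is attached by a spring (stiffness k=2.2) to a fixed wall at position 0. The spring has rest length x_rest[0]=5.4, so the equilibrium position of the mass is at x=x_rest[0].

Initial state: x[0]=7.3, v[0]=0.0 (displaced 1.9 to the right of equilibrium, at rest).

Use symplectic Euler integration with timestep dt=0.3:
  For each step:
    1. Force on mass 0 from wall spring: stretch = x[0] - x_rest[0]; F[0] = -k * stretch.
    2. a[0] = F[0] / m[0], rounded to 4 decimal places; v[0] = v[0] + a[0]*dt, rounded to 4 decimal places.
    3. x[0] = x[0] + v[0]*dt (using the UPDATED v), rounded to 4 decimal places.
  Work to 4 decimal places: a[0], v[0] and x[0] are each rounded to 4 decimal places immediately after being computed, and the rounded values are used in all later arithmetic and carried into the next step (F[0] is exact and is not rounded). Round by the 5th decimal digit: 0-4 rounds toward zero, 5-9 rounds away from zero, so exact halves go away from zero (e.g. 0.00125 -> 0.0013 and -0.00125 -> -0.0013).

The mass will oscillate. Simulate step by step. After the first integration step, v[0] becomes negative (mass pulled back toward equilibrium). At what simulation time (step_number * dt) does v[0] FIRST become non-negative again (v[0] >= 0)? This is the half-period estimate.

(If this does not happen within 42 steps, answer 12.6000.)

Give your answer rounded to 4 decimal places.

Step 0: x=[7.3000] v=[0.0000]
Step 1: x=[7.0787] v=[-0.7376]
Step 2: x=[6.6619] v=[-1.3893]
Step 3: x=[6.0981] v=[-1.8792]
Step 4: x=[5.4530] v=[-2.1502]
Step 5: x=[4.8018] v=[-2.1708]
Step 6: x=[4.2202] v=[-1.9386]
Step 7: x=[3.7760] v=[-1.4806]
Step 8: x=[3.5210] v=[-0.8501]
Step 9: x=[3.4848] v=[-0.1206]
Step 10: x=[3.6717] v=[0.6230]
First v>=0 after going negative at step 10, time=3.0000

Answer: 3.0000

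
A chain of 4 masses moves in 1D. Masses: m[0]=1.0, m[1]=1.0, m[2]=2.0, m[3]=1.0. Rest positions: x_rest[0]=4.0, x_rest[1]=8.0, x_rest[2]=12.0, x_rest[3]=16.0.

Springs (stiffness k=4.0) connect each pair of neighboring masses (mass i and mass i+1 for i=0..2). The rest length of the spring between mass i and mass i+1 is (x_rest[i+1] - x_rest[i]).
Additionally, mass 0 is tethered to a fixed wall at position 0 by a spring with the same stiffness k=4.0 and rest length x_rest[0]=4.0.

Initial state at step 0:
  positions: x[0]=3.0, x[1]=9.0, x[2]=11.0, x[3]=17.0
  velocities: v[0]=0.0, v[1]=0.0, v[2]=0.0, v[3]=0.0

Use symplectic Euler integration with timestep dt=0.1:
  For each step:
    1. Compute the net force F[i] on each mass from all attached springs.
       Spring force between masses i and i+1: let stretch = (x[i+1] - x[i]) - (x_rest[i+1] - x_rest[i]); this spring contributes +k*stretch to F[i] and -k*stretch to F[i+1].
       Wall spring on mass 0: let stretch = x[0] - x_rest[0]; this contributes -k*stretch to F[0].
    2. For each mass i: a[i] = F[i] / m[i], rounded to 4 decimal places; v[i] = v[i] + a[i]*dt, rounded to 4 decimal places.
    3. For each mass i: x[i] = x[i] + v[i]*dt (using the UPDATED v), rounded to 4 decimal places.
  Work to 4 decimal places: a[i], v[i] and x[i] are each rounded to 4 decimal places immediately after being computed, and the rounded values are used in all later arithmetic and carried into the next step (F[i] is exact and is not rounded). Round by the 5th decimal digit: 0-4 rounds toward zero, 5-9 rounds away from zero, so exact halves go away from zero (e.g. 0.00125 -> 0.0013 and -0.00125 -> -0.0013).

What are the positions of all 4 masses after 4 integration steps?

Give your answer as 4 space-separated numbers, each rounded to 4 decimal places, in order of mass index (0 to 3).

Step 0: x=[3.0000 9.0000 11.0000 17.0000] v=[0.0000 0.0000 0.0000 0.0000]
Step 1: x=[3.1200 8.8400 11.0800 16.9200] v=[1.2000 -1.6000 0.8000 -0.8000]
Step 2: x=[3.3440 8.5408 11.2320 16.7664] v=[2.2400 -2.9920 1.5200 -1.5360]
Step 3: x=[3.6421 8.1414 11.4409 16.5514] v=[2.9811 -3.9942 2.0886 -2.1498]
Step 4: x=[3.9745 7.6940 11.6860 16.2920] v=[3.3240 -4.4741 2.4508 -2.5940]

Answer: 3.9745 7.6940 11.6860 16.2920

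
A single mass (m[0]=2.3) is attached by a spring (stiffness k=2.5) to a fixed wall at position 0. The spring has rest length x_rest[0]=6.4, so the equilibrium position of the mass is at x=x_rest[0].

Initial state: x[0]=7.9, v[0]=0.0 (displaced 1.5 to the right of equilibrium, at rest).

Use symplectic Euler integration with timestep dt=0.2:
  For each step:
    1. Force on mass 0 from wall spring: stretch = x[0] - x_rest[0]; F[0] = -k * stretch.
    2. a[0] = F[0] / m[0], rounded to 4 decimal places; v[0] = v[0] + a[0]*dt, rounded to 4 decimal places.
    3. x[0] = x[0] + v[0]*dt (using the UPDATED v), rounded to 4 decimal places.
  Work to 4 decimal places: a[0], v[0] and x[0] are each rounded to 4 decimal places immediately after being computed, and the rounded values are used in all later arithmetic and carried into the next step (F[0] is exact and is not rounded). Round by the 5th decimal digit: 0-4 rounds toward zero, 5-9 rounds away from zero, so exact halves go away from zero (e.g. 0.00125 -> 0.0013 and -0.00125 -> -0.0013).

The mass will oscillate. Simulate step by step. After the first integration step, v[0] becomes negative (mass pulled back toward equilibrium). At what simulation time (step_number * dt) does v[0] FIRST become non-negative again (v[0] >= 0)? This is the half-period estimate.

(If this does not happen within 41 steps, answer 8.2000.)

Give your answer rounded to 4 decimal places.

Step 0: x=[7.9000] v=[0.0000]
Step 1: x=[7.8348] v=[-0.3261]
Step 2: x=[7.7072] v=[-0.6380]
Step 3: x=[7.5228] v=[-0.9222]
Step 4: x=[7.2895] v=[-1.1663]
Step 5: x=[7.0176] v=[-1.3597]
Step 6: x=[6.7188] v=[-1.4940]
Step 7: x=[6.4061] v=[-1.5633]
Step 8: x=[6.0932] v=[-1.5646]
Step 9: x=[5.7936] v=[-1.4979]
Step 10: x=[5.5204] v=[-1.3661]
Step 11: x=[5.2854] v=[-1.1749]
Step 12: x=[5.0989] v=[-0.9326]
Step 13: x=[4.9689] v=[-0.6498]
Step 14: x=[4.9012] v=[-0.3387]
Step 15: x=[4.8986] v=[-0.0129]
Step 16: x=[4.9613] v=[0.3135]
First v>=0 after going negative at step 16, time=3.2000

Answer: 3.2000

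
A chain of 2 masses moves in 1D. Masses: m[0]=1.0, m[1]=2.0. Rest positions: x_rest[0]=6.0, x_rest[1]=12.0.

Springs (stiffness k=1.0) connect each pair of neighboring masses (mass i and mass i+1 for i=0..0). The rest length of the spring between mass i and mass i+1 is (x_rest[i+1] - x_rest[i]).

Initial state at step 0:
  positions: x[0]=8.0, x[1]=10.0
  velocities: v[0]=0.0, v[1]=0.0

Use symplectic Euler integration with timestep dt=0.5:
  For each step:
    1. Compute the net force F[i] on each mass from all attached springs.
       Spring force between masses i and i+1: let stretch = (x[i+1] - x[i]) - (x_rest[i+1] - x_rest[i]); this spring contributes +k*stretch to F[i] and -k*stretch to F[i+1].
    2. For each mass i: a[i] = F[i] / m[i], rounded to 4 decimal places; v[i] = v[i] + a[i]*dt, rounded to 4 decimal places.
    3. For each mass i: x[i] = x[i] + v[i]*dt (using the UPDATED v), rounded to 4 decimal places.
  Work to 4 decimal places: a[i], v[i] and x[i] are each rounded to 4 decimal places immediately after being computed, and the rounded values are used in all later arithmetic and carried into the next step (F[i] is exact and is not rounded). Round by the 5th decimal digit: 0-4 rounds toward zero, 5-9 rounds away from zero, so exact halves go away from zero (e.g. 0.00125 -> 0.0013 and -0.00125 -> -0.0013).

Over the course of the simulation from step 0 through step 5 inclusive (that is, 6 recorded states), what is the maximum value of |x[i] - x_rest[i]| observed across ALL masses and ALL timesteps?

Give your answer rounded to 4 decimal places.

Answer: 3.3576

Derivation:
Step 0: x=[8.0000 10.0000] v=[0.0000 0.0000]
Step 1: x=[7.0000 10.5000] v=[-2.0000 1.0000]
Step 2: x=[5.3750 11.3125] v=[-3.2500 1.6250]
Step 3: x=[3.7344 12.1329] v=[-3.2813 1.6407]
Step 4: x=[2.6934 12.6535] v=[-2.0821 1.0411]
Step 5: x=[2.6424 12.6791] v=[-0.1021 0.0511]
Max displacement = 3.3576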